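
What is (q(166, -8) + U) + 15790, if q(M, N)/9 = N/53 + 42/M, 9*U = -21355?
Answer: 531237614/39591 ≈ 13418.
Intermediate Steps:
U = -21355/9 (U = (⅑)*(-21355) = -21355/9 ≈ -2372.8)
q(M, N) = 378/M + 9*N/53 (q(M, N) = 9*(N/53 + 42/M) = 9*(42/M + N/53) = 378/M + 9*N/53)
(q(166, -8) + U) + 15790 = ((378/166 + (9/53)*(-8)) - 21355/9) + 15790 = ((378*(1/166) - 72/53) - 21355/9) + 15790 = ((189/83 - 72/53) - 21355/9) + 15790 = (4041/4399 - 21355/9) + 15790 = -93904276/39591 + 15790 = 531237614/39591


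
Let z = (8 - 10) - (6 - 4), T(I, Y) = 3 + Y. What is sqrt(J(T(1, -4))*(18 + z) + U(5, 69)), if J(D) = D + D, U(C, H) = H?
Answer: sqrt(41) ≈ 6.4031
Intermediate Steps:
z = -4 (z = -2 - 1*2 = -2 - 2 = -4)
J(D) = 2*D
sqrt(J(T(1, -4))*(18 + z) + U(5, 69)) = sqrt((2*(3 - 4))*(18 - 4) + 69) = sqrt((2*(-1))*14 + 69) = sqrt(-2*14 + 69) = sqrt(-28 + 69) = sqrt(41)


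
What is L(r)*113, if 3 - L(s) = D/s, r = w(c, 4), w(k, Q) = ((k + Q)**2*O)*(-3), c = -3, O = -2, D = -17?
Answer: 3955/6 ≈ 659.17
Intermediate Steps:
w(k, Q) = 6*(Q + k)**2 (w(k, Q) = ((k + Q)**2*(-2))*(-3) = ((Q + k)**2*(-2))*(-3) = -2*(Q + k)**2*(-3) = 6*(Q + k)**2)
r = 6 (r = 6*(4 - 3)**2 = 6*1**2 = 6*1 = 6)
L(s) = 3 + 17/s (L(s) = 3 - (-17)/s = 3 + 17/s)
L(r)*113 = (3 + 17/6)*113 = (35/6)*113 = 3955/6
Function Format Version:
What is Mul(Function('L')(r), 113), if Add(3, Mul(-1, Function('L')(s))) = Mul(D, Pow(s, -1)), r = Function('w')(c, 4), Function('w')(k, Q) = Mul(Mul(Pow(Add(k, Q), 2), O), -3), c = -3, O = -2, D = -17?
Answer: Rational(3955, 6) ≈ 659.17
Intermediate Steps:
Function('w')(k, Q) = Mul(6, Pow(Add(Q, k), 2)) (Function('w')(k, Q) = Mul(Mul(Pow(Add(k, Q), 2), -2), -3) = Mul(Mul(Pow(Add(Q, k), 2), -2), -3) = Mul(Mul(-2, Pow(Add(Q, k), 2)), -3) = Mul(6, Pow(Add(Q, k), 2)))
r = 6 (r = Mul(6, Pow(Add(4, -3), 2)) = Mul(6, Pow(1, 2)) = Mul(6, 1) = 6)
Function('L')(s) = Add(3, Mul(17, Pow(s, -1))) (Function('L')(s) = Add(3, Mul(-1, Mul(-17, Pow(s, -1)))) = Add(3, Mul(17, Pow(s, -1))))
Mul(Function('L')(r), 113) = Mul(Add(3, Mul(17, Pow(6, -1))), 113) = Mul(Add(3, Mul(17, Rational(1, 6))), 113) = Mul(Add(3, Rational(17, 6)), 113) = Mul(Rational(35, 6), 113) = Rational(3955, 6)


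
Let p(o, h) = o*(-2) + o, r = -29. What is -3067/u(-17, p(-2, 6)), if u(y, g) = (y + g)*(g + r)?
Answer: -3067/405 ≈ -7.5728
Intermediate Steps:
p(o, h) = -o (p(o, h) = -2*o + o = -o)
u(y, g) = (-29 + g)*(g + y) (u(y, g) = (y + g)*(g - 29) = (g + y)*(-29 + g) = (-29 + g)*(g + y))
-3067/u(-17, p(-2, 6)) = -3067/((-1*(-2))² - (-29)*(-2) - 29*(-17) - 1*(-2)*(-17)) = -3067/(2² - 29*2 + 493 + 2*(-17)) = -3067/(4 - 58 + 493 - 34) = -3067/405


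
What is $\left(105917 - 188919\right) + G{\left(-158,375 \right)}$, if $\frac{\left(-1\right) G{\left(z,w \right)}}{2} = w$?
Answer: $-83752$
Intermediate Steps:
$G{\left(z,w \right)} = - 2 w$
$\left(105917 - 188919\right) + G{\left(-158,375 \right)} = \left(105917 - 188919\right) - 750 = -83002 - 750 = -83752$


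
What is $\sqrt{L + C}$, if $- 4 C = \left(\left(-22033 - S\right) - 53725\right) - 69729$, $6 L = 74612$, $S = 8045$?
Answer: $\frac{\sqrt{457365}}{3} \approx 225.43$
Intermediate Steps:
$L = \frac{37306}{3}$ ($L = \frac{1}{6} \cdot 74612 = \frac{37306}{3} \approx 12435.0$)
$C = 38383$ ($C = - \frac{\left(\left(-22033 - 8045\right) - 53725\right) - 69729}{4} = - \frac{\left(-30078 - 53725\right) - 69729}{4} = - \frac{-83803 - 69729}{4} = \left(- \frac{1}{4}\right) \left(-153532\right) = 38383$)
$\sqrt{L + C} = \sqrt{\frac{37306}{3} + 38383} = \sqrt{\frac{152455}{3}} = \frac{\sqrt{457365}}{3}$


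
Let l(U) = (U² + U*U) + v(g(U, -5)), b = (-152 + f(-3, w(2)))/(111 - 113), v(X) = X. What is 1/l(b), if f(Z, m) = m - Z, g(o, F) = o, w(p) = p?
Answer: 1/10878 ≈ 9.1929e-5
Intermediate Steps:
b = 147/2 (b = (-152 + (2 - 1*(-3)))/(111 - 113) = (-152 + (2 + 3))/(-2) = (-152 + 5)*(-½) = -147*(-½) = 147/2 ≈ 73.500)
l(U) = U + 2*U² (l(U) = (U² + U*U) + U = (U² + U²) + U = 2*U² + U = U + 2*U²)
1/l(b) = 1/(147*(1 + 2*(147/2))/2) = 1/(147*(1 + 147)/2) = 1/((147/2)*148) = 1/10878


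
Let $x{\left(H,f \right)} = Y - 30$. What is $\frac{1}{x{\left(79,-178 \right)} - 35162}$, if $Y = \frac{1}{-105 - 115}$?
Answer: $- \frac{220}{7742241} \approx -2.8416 \cdot 10^{-5}$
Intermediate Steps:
$Y = - \frac{1}{220}$ ($Y = \frac{1}{-220} = - \frac{1}{220} \approx -0.0045455$)
$x{\left(H,f \right)} = - \frac{6601}{220}$ ($x{\left(H,f \right)} = - \frac{1}{220} - 30 = - \frac{6601}{220}$)
$\frac{1}{x{\left(79,-178 \right)} - 35162} = \frac{1}{- \frac{6601}{220} - 35162} = \frac{1}{- \frac{7742241}{220}} = - \frac{220}{7742241}$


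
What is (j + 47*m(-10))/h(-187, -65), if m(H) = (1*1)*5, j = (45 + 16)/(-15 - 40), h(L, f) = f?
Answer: -12864/3575 ≈ -3.5983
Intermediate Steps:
j = -61/55 (j = 61/(-55) = 61*(-1/55) = -61/55 ≈ -1.1091)
m(H) = 5 (m(H) = 1*5 = 5)
(j + 47*m(-10))/h(-187, -65) = (-61/55 + 47*5)/(-65) = (-61/55 + 235)*(-1/65) = (12864/55)*(-1/65) = -12864/3575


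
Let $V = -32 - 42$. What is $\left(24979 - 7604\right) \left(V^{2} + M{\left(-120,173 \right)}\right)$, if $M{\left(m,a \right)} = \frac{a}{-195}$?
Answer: $\frac{3710073325}{39} \approx 9.513 \cdot 10^{7}$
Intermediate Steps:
$M{\left(m,a \right)} = - \frac{a}{195}$
$V = -74$ ($V = -32 - 42 = -74$)
$\left(24979 - 7604\right) \left(V^{2} + M{\left(-120,173 \right)}\right) = \left(24979 - 7604\right) \left(\left(-74\right)^{2} - \frac{173}{195}\right) = 17375 \left(5476 - \frac{173}{195}\right) = 17375 \cdot \frac{1067647}{195} = \frac{3710073325}{39}$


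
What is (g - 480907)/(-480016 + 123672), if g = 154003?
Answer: 40863/44543 ≈ 0.91738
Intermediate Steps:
(g - 480907)/(-480016 + 123672) = (154003 - 480907)/(-480016 + 123672) = -326904/(-356344) = -326904*(-1/356344) = 40863/44543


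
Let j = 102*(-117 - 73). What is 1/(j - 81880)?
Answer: -1/101260 ≈ -9.8756e-6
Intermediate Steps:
j = -19380 (j = 102*(-190) = -19380)
1/(j - 81880) = 1/(-19380 - 81880) = 1/(-101260) = -1/101260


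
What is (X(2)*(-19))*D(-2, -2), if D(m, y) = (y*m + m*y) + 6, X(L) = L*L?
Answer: -1064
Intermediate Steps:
X(L) = L**2
D(m, y) = 6 + 2*m*y (D(m, y) = (m*y + m*y) + 6 = 2*m*y + 6 = 6 + 2*m*y)
(X(2)*(-19))*D(-2, -2) = (2**2*(-19))*(6 + 2*(-2)*(-2)) = (4*(-19))*(6 + 8) = -76*14 = -1064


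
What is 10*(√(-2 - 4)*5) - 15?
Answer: -15 + 50*I*√6 ≈ -15.0 + 122.47*I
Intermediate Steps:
10*(√(-2 - 4)*5) - 15 = 10*(√(-6)*5) - 15 = 10*((I*√6)*5) - 15 = 10*(5*I*√6) - 15 = 50*I*√6 - 15 = -15 + 50*I*√6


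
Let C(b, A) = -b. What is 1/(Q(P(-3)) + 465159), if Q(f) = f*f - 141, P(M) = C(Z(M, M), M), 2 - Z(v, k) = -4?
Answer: 1/465054 ≈ 2.1503e-6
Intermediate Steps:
Z(v, k) = 6 (Z(v, k) = 2 - 1*(-4) = 2 + 4 = 6)
P(M) = -6 (P(M) = -1*6 = -6)
Q(f) = -141 + f² (Q(f) = f² - 141 = -141 + f²)
1/(Q(P(-3)) + 465159) = 1/((-141 + (-6)²) + 465159) = 1/((-141 + 36) + 465159) = 1/(-105 + 465159) = 1/465054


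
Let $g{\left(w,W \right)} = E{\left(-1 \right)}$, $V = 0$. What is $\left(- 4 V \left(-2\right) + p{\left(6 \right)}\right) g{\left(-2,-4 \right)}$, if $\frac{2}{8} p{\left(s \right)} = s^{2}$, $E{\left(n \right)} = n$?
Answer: $-144$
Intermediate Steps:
$g{\left(w,W \right)} = -1$
$p{\left(s \right)} = 4 s^{2}$
$\left(- 4 V \left(-2\right) + p{\left(6 \right)}\right) g{\left(-2,-4 \right)} = \left(\left(-4\right) 0 \left(-2\right) + 4 \cdot 6^{2}\right) \left(-1\right) = \left(0 \left(-2\right) + 4 \cdot 36\right) \left(-1\right) = \left(0 + 144\right) \left(-1\right) = 144 \left(-1\right) = -144$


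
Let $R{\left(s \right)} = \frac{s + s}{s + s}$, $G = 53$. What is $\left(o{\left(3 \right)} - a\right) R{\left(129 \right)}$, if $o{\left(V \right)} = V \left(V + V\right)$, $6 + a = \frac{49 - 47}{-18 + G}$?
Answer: $\frac{838}{35} \approx 23.943$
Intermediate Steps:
$a = - \frac{208}{35}$ ($a = -6 + \frac{49 - 47}{-18 + 53} = -6 + \frac{2}{35} = - \frac{208}{35} \approx -5.9429$)
$o{\left(V \right)} = 2 V^{2}$ ($o{\left(V \right)} = V 2 V = 2 V^{2}$)
$R{\left(s \right)} = 1$ ($R{\left(s \right)} = \frac{2 s}{2 s} = 2 s \frac{1}{2 s} = 1$)
$\left(o{\left(3 \right)} - a\right) R{\left(129 \right)} = \left(2 \cdot 3^{2} - - \frac{208}{35}\right) 1 = \left(2 \cdot 9 + \frac{208}{35}\right) 1 = \left(18 + \frac{208}{35}\right) 1 = \frac{838}{35} \cdot 1 = \frac{838}{35}$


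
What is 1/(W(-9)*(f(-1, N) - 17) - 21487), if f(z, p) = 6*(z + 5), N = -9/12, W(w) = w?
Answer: -1/21550 ≈ -4.6404e-5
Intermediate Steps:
N = -¾ (N = -9*1/12 = -¾ ≈ -0.75000)
f(z, p) = 30 + 6*z (f(z, p) = 6*(5 + z) = 30 + 6*z)
1/(W(-9)*(f(-1, N) - 17) - 21487) = 1/(-9*((30 + 6*(-1)) - 17) - 21487) = 1/(-9*((30 - 6) - 17) - 21487) = 1/(-9*(24 - 17) - 21487) = 1/(-9*7 - 21487) = 1/(-63 - 21487) = 1/(-21550) = -1/21550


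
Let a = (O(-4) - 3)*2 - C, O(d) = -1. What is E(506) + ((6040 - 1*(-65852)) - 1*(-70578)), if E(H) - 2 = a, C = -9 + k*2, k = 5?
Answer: 142463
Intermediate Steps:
C = 1 (C = -9 + 5*2 = -9 + 10 = 1)
a = -9 (a = (-1 - 3)*2 - 1*1 = -4*2 - 1 = -8 - 1 = -9)
E(H) = -7 (E(H) = 2 - 9 = -7)
E(506) + ((6040 - 1*(-65852)) - 1*(-70578)) = -7 + ((6040 - 1*(-65852)) - 1*(-70578)) = -7 + ((6040 + 65852) + 70578) = -7 + (71892 + 70578) = -7 + 142470 = 142463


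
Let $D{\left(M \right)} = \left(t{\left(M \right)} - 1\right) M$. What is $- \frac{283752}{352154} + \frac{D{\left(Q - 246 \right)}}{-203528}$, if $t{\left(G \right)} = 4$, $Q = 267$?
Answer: $- \frac{28886831379}{35836599656} \approx -0.80607$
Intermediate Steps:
$D{\left(M \right)} = 3 M$ ($D{\left(M \right)} = \left(4 - 1\right) M = 3 M$)
$- \frac{283752}{352154} + \frac{D{\left(Q - 246 \right)}}{-203528} = - \frac{283752}{352154} + \frac{3 \left(267 - 246\right)}{-203528} = \left(-283752\right) \frac{1}{352154} + 3 \cdot 21 \left(- \frac{1}{203528}\right) = - \frac{141876}{176077} + 63 \left(- \frac{1}{203528}\right) = - \frac{141876}{176077} - \frac{63}{203528} = - \frac{28886831379}{35836599656}$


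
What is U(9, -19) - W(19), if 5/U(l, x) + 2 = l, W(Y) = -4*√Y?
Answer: 5/7 + 4*√19 ≈ 18.150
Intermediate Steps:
U(l, x) = 5/(-2 + l)
U(9, -19) - W(19) = 5/(-2 + 9) - (-4)*√19 = 5/7 + 4*√19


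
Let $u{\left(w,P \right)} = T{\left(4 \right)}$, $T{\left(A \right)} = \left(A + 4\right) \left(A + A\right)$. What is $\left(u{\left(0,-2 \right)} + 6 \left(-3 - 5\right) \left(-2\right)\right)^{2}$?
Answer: $25600$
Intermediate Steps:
$T{\left(A \right)} = 2 A \left(4 + A\right)$ ($T{\left(A \right)} = \left(4 + A\right) 2 A = 2 A \left(4 + A\right)$)
$u{\left(w,P \right)} = 64$ ($u{\left(w,P \right)} = 2 \cdot 4 \left(4 + 4\right) = 2 \cdot 4 \cdot 8 = 64$)
$\left(u{\left(0,-2 \right)} + 6 \left(-3 - 5\right) \left(-2\right)\right)^{2} = \left(64 + 6 \left(-3 - 5\right) \left(-2\right)\right)^{2} = \left(64 + 6 \left(-8\right) \left(-2\right)\right)^{2} = \left(64 - -96\right)^{2} = \left(64 + 96\right)^{2} = 160^{2} = 25600$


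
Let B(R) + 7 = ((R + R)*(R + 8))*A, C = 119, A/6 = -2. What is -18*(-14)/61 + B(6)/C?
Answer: -785/61 ≈ -12.869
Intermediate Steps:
A = -12 (A = 6*(-2) = -12)
B(R) = -7 - 24*R*(8 + R) (B(R) = -7 + ((R + R)*(R + 8))*(-12) = -7 + ((2*R)*(8 + R))*(-12) = -7 + (2*R*(8 + R))*(-12) = -7 - 24*R*(8 + R))
-18*(-14)/61 + B(6)/C = -18*(-14)/61 + (-7 - 192*6 - 24*6²)/119 = 252*(1/61) + (-7 - 1152 - 24*36)*(1/119) = 252/61 + (-7 - 1152 - 864)*(1/119) = 252/61 - 2023*1/119 = 252/61 - 17 = -785/61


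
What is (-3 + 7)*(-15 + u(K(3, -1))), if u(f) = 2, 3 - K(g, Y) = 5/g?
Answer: -52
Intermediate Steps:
K(g, Y) = 3 - 5/g
(-3 + 7)*(-15 + u(K(3, -1))) = (-3 + 7)*(-15 + 2) = 4*(-13) = -52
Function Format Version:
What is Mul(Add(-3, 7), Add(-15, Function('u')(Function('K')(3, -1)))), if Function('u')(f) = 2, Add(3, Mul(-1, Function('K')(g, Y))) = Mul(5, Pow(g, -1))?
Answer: -52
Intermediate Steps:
Function('K')(g, Y) = Add(3, Mul(-5, Pow(g, -1))) (Function('K')(g, Y) = Add(3, Mul(-1, Mul(5, Pow(g, -1)))) = Add(3, Mul(-5, Pow(g, -1))))
Mul(Add(-3, 7), Add(-15, Function('u')(Function('K')(3, -1)))) = Mul(Add(-3, 7), Add(-15, 2)) = Mul(4, -13) = -52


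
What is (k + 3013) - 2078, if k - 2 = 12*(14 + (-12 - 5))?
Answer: 901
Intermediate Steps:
k = -34 (k = 2 + 12*(14 + (-12 - 5)) = 2 + 12*(14 - 17) = 2 + 12*(-3) = 2 - 36 = -34)
(k + 3013) - 2078 = (-34 + 3013) - 2078 = 2979 - 2078 = 901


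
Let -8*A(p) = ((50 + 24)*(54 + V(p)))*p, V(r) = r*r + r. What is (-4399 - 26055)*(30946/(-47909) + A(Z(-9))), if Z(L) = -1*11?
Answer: -24345735757798/47909 ≈ -5.0817e+8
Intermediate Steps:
V(r) = r + r**2 (V(r) = r**2 + r = r + r**2)
Z(L) = -11
A(p) = -p*(3996 + 74*p*(1 + p))/8 (A(p) = -(50 + 24)*(54 + p*(1 + p))*p/8 = -74*(54 + p*(1 + p))*p/8 = -(3996 + 74*p*(1 + p))*p/8 = -p*(3996 + 74*p*(1 + p))/8)
(-4399 - 26055)*(30946/(-47909) + A(Z(-9))) = (-4399 - 26055)*(30946/(-47909) - 37/4*(-11)*(54 - 11*(1 - 11))) = -30454*(30946*(-1/47909) - 37/4*(-11)*(54 - 11*(-10))) = -30454*(-30946/47909 - 37/4*(-11)*(54 + 110)) = -30454*(-30946/47909 - 37/4*(-11)*164) = -30454*(-30946/47909 + 16687) = -30454*799426537/47909 = -24345735757798/47909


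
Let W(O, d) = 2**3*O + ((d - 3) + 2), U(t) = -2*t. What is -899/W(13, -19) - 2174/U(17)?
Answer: 76025/1428 ≈ 53.239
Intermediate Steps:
W(O, d) = -1 + d + 8*O (W(O, d) = 8*O + ((-3 + d) + 2) = 8*O + (-1 + d) = -1 + d + 8*O)
-899/W(13, -19) - 2174/U(17) = -899/(-1 - 19 + 8*13) - 2174/((-2*17)) = -899/(-1 - 19 + 104) - 2174/(-34) = -899/84 - 2174*(-1/34) = -899*1/84 + 1087/17 = -899/84 + 1087/17 = 76025/1428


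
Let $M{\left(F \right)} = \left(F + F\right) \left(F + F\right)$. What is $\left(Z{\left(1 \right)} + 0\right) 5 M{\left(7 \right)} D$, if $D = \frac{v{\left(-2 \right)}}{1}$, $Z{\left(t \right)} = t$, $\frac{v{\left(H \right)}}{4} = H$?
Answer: $-7840$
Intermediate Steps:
$v{\left(H \right)} = 4 H$
$M{\left(F \right)} = 4 F^{2}$ ($M{\left(F \right)} = 2 F 2 F = 4 F^{2}$)
$D = -8$ ($D = \frac{4 \left(-2\right)}{1} = \left(-8\right) 1 = -8$)
$\left(Z{\left(1 \right)} + 0\right) 5 M{\left(7 \right)} D = \left(1 + 0\right) 5 \cdot 4 \cdot 7^{2} \left(-8\right) = 1 \cdot 5 \cdot 4 \cdot 49 \left(-8\right) = 5 \cdot 196 \left(-8\right) = 980 \left(-8\right) = -7840$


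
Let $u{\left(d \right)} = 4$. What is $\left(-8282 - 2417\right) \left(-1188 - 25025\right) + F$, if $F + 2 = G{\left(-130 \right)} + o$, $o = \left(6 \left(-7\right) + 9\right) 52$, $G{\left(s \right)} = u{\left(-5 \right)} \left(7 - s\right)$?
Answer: $280451717$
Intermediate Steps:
$G{\left(s \right)} = 28 - 4 s$ ($G{\left(s \right)} = 4 \left(7 - s\right) = 28 - 4 s$)
$o = -1716$ ($o = \left(-42 + 9\right) 52 = \left(-33\right) 52 = -1716$)
$F = -1170$ ($F = -2 + \left(\left(28 - -520\right) - 1716\right) = -2 + \left(\left(28 + 520\right) - 1716\right) = -2 + \left(548 - 1716\right) = -2 - 1168 = -1170$)
$\left(-8282 - 2417\right) \left(-1188 - 25025\right) + F = \left(-8282 - 2417\right) \left(-1188 - 25025\right) - 1170 = \left(-10699\right) \left(-26213\right) - 1170 = 280452887 - 1170 = 280451717$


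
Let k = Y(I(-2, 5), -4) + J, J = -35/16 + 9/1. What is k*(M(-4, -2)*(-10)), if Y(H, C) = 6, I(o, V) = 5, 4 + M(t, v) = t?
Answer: 1025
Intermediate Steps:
M(t, v) = -4 + t
J = 109/16 (J = -35*1/16 + 9*1 = -35/16 + 9 = 109/16 ≈ 6.8125)
k = 205/16 (k = 6 + 109/16 = 205/16 ≈ 12.813)
k*(M(-4, -2)*(-10)) = 205*((-4 - 4)*(-10))/16 = 205*(-8*(-10))/16 = (205/16)*80 = 1025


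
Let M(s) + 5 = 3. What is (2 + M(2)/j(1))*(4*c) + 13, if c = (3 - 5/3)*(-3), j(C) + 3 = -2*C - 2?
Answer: -165/7 ≈ -23.571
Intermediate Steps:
M(s) = -2 (M(s) = -5 + 3 = -2)
j(C) = -5 - 2*C (j(C) = -3 + (-2*C - 2) = -3 + (-2 - 2*C) = -5 - 2*C)
c = -4 (c = (3 - 5*⅓)*(-3) = (3 - 5/3)*(-3) = (4/3)*(-3) = -4)
(2 + M(2)/j(1))*(4*c) + 13 = (2 - 2/(-5 - 2*1))*(4*(-4)) + 13 = (2 - 2/(-5 - 2))*(-16) + 13 = (2 - 2/(-7))*(-16) + 13 = (2 - 2*(-⅐))*(-16) + 13 = (2 + 2/7)*(-16) + 13 = (16/7)*(-16) + 13 = -256/7 + 13 = -165/7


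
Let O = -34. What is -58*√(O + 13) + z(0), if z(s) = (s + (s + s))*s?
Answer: -58*I*√21 ≈ -265.79*I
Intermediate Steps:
z(s) = 3*s² (z(s) = (s + 2*s)*s = (3*s)*s = 3*s²)
-58*√(O + 13) + z(0) = -58*√(-34 + 13) + 3*0² = -58*I*√21 + 3*0 = -58*I*√21 + 0 = -58*I*√21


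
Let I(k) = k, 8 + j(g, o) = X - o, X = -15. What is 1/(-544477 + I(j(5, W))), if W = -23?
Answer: -1/544477 ≈ -1.8366e-6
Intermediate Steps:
j(g, o) = -23 - o (j(g, o) = -8 + (-15 - o) = -23 - o)
1/(-544477 + I(j(5, W))) = 1/(-544477 + (-23 - 1*(-23))) = 1/(-544477 + (-23 + 23)) = 1/(-544477 + 0) = 1/(-544477) = -1/544477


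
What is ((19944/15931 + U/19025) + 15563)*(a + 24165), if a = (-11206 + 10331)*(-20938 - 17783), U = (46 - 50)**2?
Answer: 31988231788742303568/60617455 ≈ 5.2771e+11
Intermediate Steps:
U = 16 (U = (-4)**2 = 16)
a = 33880875 (a = -875*(-38721) = 33880875)
((19944/15931 + U/19025) + 15563)*(a + 24165) = ((19944/15931 + 16/19025) + 15563)*(33880875 + 24165) = ((19944*(1/15931) + 16*(1/19025)) + 15563)*33905040 = ((19944/15931 + 16/19025) + 15563)*33905040 = (379689496/303087275 + 15563)*33905040 = (4717326950321/303087275)*33905040 = 31988231788742303568/60617455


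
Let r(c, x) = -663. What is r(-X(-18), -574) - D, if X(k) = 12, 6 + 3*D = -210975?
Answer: 69664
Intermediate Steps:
D = -70327 (D = -2 + (⅓)*(-210975) = -2 - 70325 = -70327)
r(-X(-18), -574) - D = -663 - 1*(-70327) = -663 + 70327 = 69664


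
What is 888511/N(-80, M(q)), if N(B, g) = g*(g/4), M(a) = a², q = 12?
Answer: 888511/5184 ≈ 171.39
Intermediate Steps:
N(B, g) = g²/4 (N(B, g) = g*(g*(¼)) = g*(g/4) = g²/4)
888511/N(-80, M(q)) = 888511/(((12²)²/4)) = 888511/(((¼)*144²)) = 888511/(((¼)*20736)) = 888511/5184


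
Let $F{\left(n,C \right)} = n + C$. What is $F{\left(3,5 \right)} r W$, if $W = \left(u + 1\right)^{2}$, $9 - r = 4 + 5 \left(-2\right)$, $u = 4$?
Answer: $3000$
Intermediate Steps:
$r = 15$ ($r = 9 - \left(4 + 5 \left(-2\right)\right) = 9 - \left(4 - 10\right) = 9 - -6 = 9 + 6 = 15$)
$F{\left(n,C \right)} = C + n$
$W = 25$ ($W = \left(4 + 1\right)^{2} = 5^{2} = 25$)
$F{\left(3,5 \right)} r W = \left(5 + 3\right) 15 \cdot 25 = 8 \cdot 15 \cdot 25 = 120 \cdot 25 = 3000$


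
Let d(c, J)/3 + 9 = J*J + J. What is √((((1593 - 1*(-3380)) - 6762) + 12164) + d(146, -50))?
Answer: √17698 ≈ 133.03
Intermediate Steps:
d(c, J) = -27 + 3*J + 3*J² (d(c, J) = -27 + 3*(J*J + J) = -27 + 3*(J² + J) = -27 + 3*(J + J²) = -27 + (3*J + 3*J²) = -27 + 3*J + 3*J²)
√((((1593 - 1*(-3380)) - 6762) + 12164) + d(146, -50)) = √((((1593 - 1*(-3380)) - 6762) + 12164) + (-27 + 3*(-50) + 3*(-50)²)) = √((((1593 + 3380) - 6762) + 12164) + (-27 - 150 + 3*2500)) = √(((4973 - 6762) + 12164) + (-27 - 150 + 7500)) = √((-1789 + 12164) + 7323) = √(10375 + 7323) = √17698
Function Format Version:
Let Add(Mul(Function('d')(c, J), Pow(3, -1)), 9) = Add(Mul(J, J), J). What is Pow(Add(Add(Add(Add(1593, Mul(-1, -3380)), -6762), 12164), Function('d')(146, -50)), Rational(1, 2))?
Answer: Pow(17698, Rational(1, 2)) ≈ 133.03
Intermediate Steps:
Function('d')(c, J) = Add(-27, Mul(3, J), Mul(3, Pow(J, 2))) (Function('d')(c, J) = Add(-27, Mul(3, Add(Mul(J, J), J))) = Add(-27, Mul(3, Add(Pow(J, 2), J))) = Add(-27, Mul(3, Add(J, Pow(J, 2)))) = Add(-27, Add(Mul(3, J), Mul(3, Pow(J, 2)))) = Add(-27, Mul(3, J), Mul(3, Pow(J, 2))))
Pow(Add(Add(Add(Add(1593, Mul(-1, -3380)), -6762), 12164), Function('d')(146, -50)), Rational(1, 2)) = Pow(Add(Add(Add(Add(1593, Mul(-1, -3380)), -6762), 12164), Add(-27, Mul(3, -50), Mul(3, Pow(-50, 2)))), Rational(1, 2)) = Pow(Add(Add(Add(Add(1593, 3380), -6762), 12164), Add(-27, -150, Mul(3, 2500))), Rational(1, 2)) = Pow(Add(Add(Add(4973, -6762), 12164), Add(-27, -150, 7500)), Rational(1, 2)) = Pow(Add(Add(-1789, 12164), 7323), Rational(1, 2)) = Pow(Add(10375, 7323), Rational(1, 2)) = Pow(17698, Rational(1, 2))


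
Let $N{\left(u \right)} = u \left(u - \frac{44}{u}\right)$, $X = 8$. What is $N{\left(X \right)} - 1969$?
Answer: $-1949$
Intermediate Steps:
$N{\left(X \right)} - 1969 = \left(-44 + 8^{2}\right) - 1969 = \left(-44 + 64\right) - 1969 = 20 - 1969 = -1949$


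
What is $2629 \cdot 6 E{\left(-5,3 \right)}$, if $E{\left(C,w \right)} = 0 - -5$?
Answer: $78870$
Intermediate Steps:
$E{\left(C,w \right)} = 5$ ($E{\left(C,w \right)} = 0 + 5 = 5$)
$2629 \cdot 6 E{\left(-5,3 \right)} = 2629 \cdot 6 \cdot 5 = 2629 \cdot 30 = 78870$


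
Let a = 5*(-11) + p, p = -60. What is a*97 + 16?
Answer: -11139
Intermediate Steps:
a = -115 (a = 5*(-11) - 60 = -55 - 60 = -115)
a*97 + 16 = -115*97 + 16 = -11155 + 16 = -11139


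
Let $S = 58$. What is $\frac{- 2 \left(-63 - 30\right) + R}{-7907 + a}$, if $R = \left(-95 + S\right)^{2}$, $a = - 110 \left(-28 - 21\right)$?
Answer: $- \frac{1555}{2517} \approx -0.6178$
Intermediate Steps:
$a = 5390$ ($a = \left(-110\right) \left(-49\right) = 5390$)
$R = 1369$ ($R = \left(-95 + 58\right)^{2} = \left(-37\right)^{2} = 1369$)
$\frac{- 2 \left(-63 - 30\right) + R}{-7907 + a} = \frac{- 2 \left(-63 - 30\right) + 1369}{-7907 + 5390} = \frac{\left(-2\right) \left(-93\right) + 1369}{-2517} = \left(186 + 1369\right) \left(- \frac{1}{2517}\right) = 1555 \left(- \frac{1}{2517}\right) = - \frac{1555}{2517}$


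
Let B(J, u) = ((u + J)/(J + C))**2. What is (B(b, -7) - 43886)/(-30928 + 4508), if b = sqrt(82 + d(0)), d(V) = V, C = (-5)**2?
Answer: 12939593197/7789910580 + 4112*sqrt(82)/1947477645 ≈ 1.6611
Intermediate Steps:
C = 25
b = sqrt(82) (b = sqrt(82 + 0) = sqrt(82) ≈ 9.0554)
B(J, u) = (J + u)**2/(25 + J)**2 (B(J, u) = ((u + J)/(J + 25))**2 = ((J + u)/(25 + J))**2 = (J + u)**2/(25 + J)**2)
(B(b, -7) - 43886)/(-30928 + 4508) = ((sqrt(82) - 7)**2/(25 + sqrt(82))**2 - 43886)/(-30928 + 4508) = ((-7 + sqrt(82))**2/(25 + sqrt(82))**2 - 43886)/(-26420) = ((-7 + sqrt(82))**2/(25 + sqrt(82))**2 - 43886)*(-1/26420) = (-43886 + (-7 + sqrt(82))**2/(25 + sqrt(82))**2)*(-1/26420) = 21943/13210 - (-7 + sqrt(82))**2/(26420*(25 + sqrt(82))**2)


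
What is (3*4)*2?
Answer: 24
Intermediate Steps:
(3*4)*2 = 12*2 = 24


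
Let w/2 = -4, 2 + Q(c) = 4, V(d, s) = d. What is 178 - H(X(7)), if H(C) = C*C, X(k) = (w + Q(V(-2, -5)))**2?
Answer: -1118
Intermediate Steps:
Q(c) = 2 (Q(c) = -2 + 4 = 2)
w = -8 (w = 2*(-4) = -8)
X(k) = 36 (X(k) = (-8 + 2)**2 = (-6)**2 = 36)
H(C) = C**2
178 - H(X(7)) = 178 - 1*36**2 = 178 - 1*1296 = 178 - 1296 = -1118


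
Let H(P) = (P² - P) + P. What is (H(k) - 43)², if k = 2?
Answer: 1521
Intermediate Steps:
H(P) = P²
(H(k) - 43)² = (2² - 43)² = (4 - 43)² = (-39)² = 1521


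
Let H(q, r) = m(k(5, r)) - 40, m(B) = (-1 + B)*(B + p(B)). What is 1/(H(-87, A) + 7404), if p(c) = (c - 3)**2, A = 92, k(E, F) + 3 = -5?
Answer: 1/6347 ≈ 0.00015755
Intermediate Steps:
k(E, F) = -8 (k(E, F) = -3 - 5 = -8)
p(c) = (-3 + c)**2
m(B) = (-1 + B)*(B + (-3 + B)**2)
H(q, r) = -1057 (H(q, r) = (-9 + (-8)**3 - 6*(-8)**2 + 14*(-8)) - 40 = (-9 - 512 - 6*64 - 112) - 40 = (-9 - 512 - 384 - 112) - 40 = -1017 - 40 = -1057)
1/(H(-87, A) + 7404) = 1/(-1057 + 7404) = 1/6347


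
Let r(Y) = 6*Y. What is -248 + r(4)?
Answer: -224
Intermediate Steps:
-248 + r(4) = -248 + 6*4 = -248 + 24 = -224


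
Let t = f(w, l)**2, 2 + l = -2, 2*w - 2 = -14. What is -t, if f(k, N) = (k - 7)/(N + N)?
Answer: -169/64 ≈ -2.6406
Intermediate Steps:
w = -6 (w = 1 + (1/2)*(-14) = 1 - 7 = -6)
l = -4 (l = -2 - 2 = -4)
f(k, N) = (-7 + k)/(2*N) (f(k, N) = (-7 + k)/((2*N)) = (-7 + k)*(1/(2*N)) = (-7 + k)/(2*N))
t = 169/64 (t = ((1/2)*(-7 - 6)/(-4))**2 = ((1/2)*(-1/4)*(-13))**2 = (13/8)**2 = 169/64 ≈ 2.6406)
-t = -1*169/64 = -169/64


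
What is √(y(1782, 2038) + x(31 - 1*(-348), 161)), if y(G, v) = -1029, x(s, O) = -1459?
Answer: 2*I*√622 ≈ 49.88*I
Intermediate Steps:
√(y(1782, 2038) + x(31 - 1*(-348), 161)) = √(-1029 - 1459) = √(-2488) = 2*I*√622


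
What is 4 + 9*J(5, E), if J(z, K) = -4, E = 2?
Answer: -32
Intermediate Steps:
4 + 9*J(5, E) = 4 + 9*(-4) = 4 - 36 = -32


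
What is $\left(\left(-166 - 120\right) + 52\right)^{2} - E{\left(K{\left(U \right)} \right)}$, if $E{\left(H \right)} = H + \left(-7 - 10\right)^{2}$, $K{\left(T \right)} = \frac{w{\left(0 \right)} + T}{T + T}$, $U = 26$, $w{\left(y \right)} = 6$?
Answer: $\frac{708063}{13} \approx 54466.0$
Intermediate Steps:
$K{\left(T \right)} = \frac{6 + T}{2 T}$ ($K{\left(T \right)} = \frac{6 + T}{T + T} = \frac{6 + T}{2 T}$)
$E{\left(H \right)} = 289 + H$ ($E{\left(H \right)} = H + \left(-17\right)^{2} = H + 289 = 289 + H$)
$\left(\left(-166 - 120\right) + 52\right)^{2} - E{\left(K{\left(U \right)} \right)} = \left(\left(-166 - 120\right) + 52\right)^{2} - \left(289 + \frac{6 + 26}{2 \cdot 26}\right) = \left(\left(-166 - 120\right) + 52\right)^{2} - \left(289 + \frac{1}{2} \cdot \frac{1}{26} \cdot 32\right) = \left(-286 + 52\right)^{2} - \left(289 + \frac{8}{13}\right) = \left(-234\right)^{2} - \frac{3765}{13} = 54756 - \frac{3765}{13} = \frac{708063}{13}$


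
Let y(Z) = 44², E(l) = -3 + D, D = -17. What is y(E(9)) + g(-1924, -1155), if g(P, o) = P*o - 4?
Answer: 2224152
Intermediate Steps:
g(P, o) = -4 + P*o
E(l) = -20 (E(l) = -3 - 17 = -20)
y(Z) = 1936
y(E(9)) + g(-1924, -1155) = 1936 + (-4 - 1924*(-1155)) = 1936 + (-4 + 2222220) = 1936 + 2222216 = 2224152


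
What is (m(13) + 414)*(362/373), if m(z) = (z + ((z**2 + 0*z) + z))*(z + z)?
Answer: 1985208/373 ≈ 5322.3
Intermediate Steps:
m(z) = 2*z*(z**2 + 2*z) (m(z) = (z + ((z**2 + 0) + z))*(2*z) = (z + (z**2 + z))*(2*z) = (z + (z + z**2))*(2*z) = (z**2 + 2*z)*(2*z) = 2*z*(z**2 + 2*z))
(m(13) + 414)*(362/373) = (2*13**2*(2 + 13) + 414)*(362/373) = (2*169*15 + 414)*(362*(1/373)) = (5070 + 414)*(362/373) = 5484*(362/373) = 1985208/373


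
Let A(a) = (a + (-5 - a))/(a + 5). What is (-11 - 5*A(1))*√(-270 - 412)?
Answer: -41*I*√682/6 ≈ -178.45*I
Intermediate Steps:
A(a) = -5/(5 + a)
(-11 - 5*A(1))*√(-270 - 412) = (-11 - (-25)/(5 + 1))*√(-270 - 412) = (-11 - (-25)/6)*√(-682) = (-11 - (-25)/6)*(I*√682) = (-11 - 5*(-⅚))*(I*√682) = (-11 + 25/6)*(I*√682) = -41*I*√682/6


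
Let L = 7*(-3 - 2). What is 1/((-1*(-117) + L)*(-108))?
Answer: -1/8856 ≈ -0.00011292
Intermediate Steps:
L = -35 (L = 7*(-5) = -35)
1/((-1*(-117) + L)*(-108)) = 1/((-1*(-117) - 35)*(-108)) = 1/((117 - 35)*(-108)) = 1/(82*(-108)) = 1/(-8856) = -1/8856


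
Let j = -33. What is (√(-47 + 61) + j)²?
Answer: (33 - √14)² ≈ 856.05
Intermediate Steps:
(√(-47 + 61) + j)² = (√(-47 + 61) - 33)² = (√14 - 33)² = (-33 + √14)²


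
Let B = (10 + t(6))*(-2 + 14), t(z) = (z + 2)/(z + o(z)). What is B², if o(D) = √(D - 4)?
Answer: 5424192/289 - 223488*√2/289 ≈ 17675.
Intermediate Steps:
o(D) = √(-4 + D)
t(z) = (2 + z)/(z + √(-4 + z)) (t(z) = (z + 2)/(z + √(-4 + z)) = (2 + z)/(z + √(-4 + z)))
B = 120 + 96/(6 + √2) (B = (10 + (2 + 6)/(6 + √(-4 + 6)))*(-2 + 14) = (10 + 8/(6 + √2))*12 = 120 + 96/(6 + √2) ≈ 132.95)
B² = (2328/17 - 48*√2/17)²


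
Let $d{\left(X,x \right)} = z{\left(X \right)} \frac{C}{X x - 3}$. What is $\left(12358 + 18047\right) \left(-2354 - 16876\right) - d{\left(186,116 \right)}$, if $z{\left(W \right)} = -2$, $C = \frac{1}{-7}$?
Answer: $- \frac{88294342219652}{151011} \approx -5.8469 \cdot 10^{8}$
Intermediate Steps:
$C = - \frac{1}{7} \approx -0.14286$
$d{\left(X,x \right)} = \frac{2}{7 \left(-3 + X x\right)}$ ($d{\left(X,x \right)} = - 2 \left(- \frac{1}{7 \left(X x - 3\right)}\right) = - 2 \left(- \frac{1}{7 \left(-3 + X x\right)}\right) = \frac{2}{7 \left(-3 + X x\right)}$)
$\left(12358 + 18047\right) \left(-2354 - 16876\right) - d{\left(186,116 \right)} = \left(12358 + 18047\right) \left(-2354 - 16876\right) - \frac{2}{7 \left(-3 + 186 \cdot 116\right)} = 30405 \left(-19230\right) - \frac{2}{7 \left(-3 + 21576\right)} = -584688150 - \frac{2}{7 \cdot 21573} = -584688150 - \frac{2}{7} \cdot \frac{1}{21573} = -584688150 - \frac{2}{151011} = - \frac{88294342219652}{151011}$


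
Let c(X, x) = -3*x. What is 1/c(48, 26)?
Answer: -1/78 ≈ -0.012821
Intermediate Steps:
1/c(48, 26) = 1/(-3*26) = 1/(-78) = -1/78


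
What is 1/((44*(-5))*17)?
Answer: -1/3740 ≈ -0.00026738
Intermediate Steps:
1/((44*(-5))*17) = 1/(-220*17) = 1/(-3740) = -1/3740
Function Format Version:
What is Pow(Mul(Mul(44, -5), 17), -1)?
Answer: Rational(-1, 3740) ≈ -0.00026738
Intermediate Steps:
Pow(Mul(Mul(44, -5), 17), -1) = Pow(Mul(-220, 17), -1) = Pow(-3740, -1) = Rational(-1, 3740)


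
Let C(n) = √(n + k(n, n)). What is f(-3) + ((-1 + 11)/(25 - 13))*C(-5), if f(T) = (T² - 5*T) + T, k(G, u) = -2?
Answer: 21 + 5*I*√7/6 ≈ 21.0 + 2.2048*I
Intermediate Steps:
f(T) = T² - 4*T
C(n) = √(-2 + n) (C(n) = √(n - 2) = √(-2 + n))
f(-3) + ((-1 + 11)/(25 - 13))*C(-5) = -3*(-4 - 3) + ((-1 + 11)/(25 - 13))*√(-2 - 5) = -3*(-7) + (10/12)*√(-7) = 21 + (10*(1/12))*(I*√7) = 21 + 5*(I*√7)/6 = 21 + 5*I*√7/6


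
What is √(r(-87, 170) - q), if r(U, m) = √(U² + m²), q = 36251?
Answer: √(-36251 + √36469) ≈ 189.89*I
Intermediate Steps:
√(r(-87, 170) - q) = √(√((-87)² + 170²) - 1*36251) = √(√(7569 + 28900) - 36251) = √(√36469 - 36251) = √(-36251 + √36469)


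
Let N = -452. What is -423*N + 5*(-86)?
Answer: 190766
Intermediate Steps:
-423*N + 5*(-86) = -423*(-452) + 5*(-86) = 191196 - 430 = 190766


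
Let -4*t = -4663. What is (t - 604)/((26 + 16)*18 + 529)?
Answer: 2247/5140 ≈ 0.43716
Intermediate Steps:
t = 4663/4 (t = -¼*(-4663) = 4663/4 ≈ 1165.8)
(t - 604)/((26 + 16)*18 + 529) = (4663/4 - 604)/((26 + 16)*18 + 529) = 2247/(4*(42*18 + 529)) = 2247/(4*(756 + 529)) = (2247/4)/1285 = (2247/4)*(1/1285) = 2247/5140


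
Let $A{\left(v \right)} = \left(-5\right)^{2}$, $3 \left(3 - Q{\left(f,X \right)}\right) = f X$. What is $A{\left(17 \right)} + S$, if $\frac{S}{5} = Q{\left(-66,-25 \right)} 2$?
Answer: $-5445$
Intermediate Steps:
$Q{\left(f,X \right)} = 3 - \frac{X f}{3}$ ($Q{\left(f,X \right)} = 3 - \frac{f X}{3} = 3 - \frac{X f}{3}$)
$A{\left(v \right)} = 25$
$S = -5470$ ($S = 5 \left(3 - \left(- \frac{25}{3}\right) \left(-66\right)\right) 2 = 5 \left(3 - 550\right) 2 = 5 \left(\left(-547\right) 2\right) = 5 \left(-1094\right) = -5470$)
$A{\left(17 \right)} + S = 25 - 5470 = -5445$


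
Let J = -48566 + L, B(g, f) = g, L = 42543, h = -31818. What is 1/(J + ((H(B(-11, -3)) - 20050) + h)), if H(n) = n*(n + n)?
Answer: -1/57649 ≈ -1.7346e-5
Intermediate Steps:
H(n) = 2*n**2 (H(n) = n*(2*n) = 2*n**2)
J = -6023 (J = -48566 + 42543 = -6023)
1/(J + ((H(B(-11, -3)) - 20050) + h)) = 1/(-6023 + ((2*(-11)**2 - 20050) - 31818)) = 1/(-6023 + ((2*121 - 20050) - 31818)) = 1/(-6023 + ((242 - 20050) - 31818)) = 1/(-6023 + (-19808 - 31818)) = 1/(-6023 - 51626) = 1/(-57649) = -1/57649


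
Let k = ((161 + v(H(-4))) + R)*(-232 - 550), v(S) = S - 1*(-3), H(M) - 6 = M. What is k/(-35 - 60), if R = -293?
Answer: -99314/95 ≈ -1045.4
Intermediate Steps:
H(M) = 6 + M
v(S) = 3 + S (v(S) = S + 3 = 3 + S)
k = 99314 (k = ((161 + (3 + (6 - 4))) - 293)*(-232 - 550) = ((161 + (3 + 2)) - 293)*(-782) = ((161 + 5) - 293)*(-782) = (166 - 293)*(-782) = -127*(-782) = 99314)
k/(-35 - 60) = 99314/(-35 - 60) = 99314/(-95) = -1/95*99314 = -99314/95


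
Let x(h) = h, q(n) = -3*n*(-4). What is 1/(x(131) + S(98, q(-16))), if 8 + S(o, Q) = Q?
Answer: -1/69 ≈ -0.014493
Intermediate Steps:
q(n) = 12*n
S(o, Q) = -8 + Q
1/(x(131) + S(98, q(-16))) = 1/(131 + (-8 + 12*(-16))) = 1/(131 + (-8 - 192)) = 1/(131 - 200) = 1/(-69) = -1/69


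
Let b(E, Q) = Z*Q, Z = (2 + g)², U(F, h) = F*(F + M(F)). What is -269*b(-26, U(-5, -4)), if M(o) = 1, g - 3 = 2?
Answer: -263620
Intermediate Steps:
g = 5 (g = 3 + 2 = 5)
U(F, h) = F*(1 + F) (U(F, h) = F*(F + 1) = F*(1 + F))
Z = 49 (Z = (2 + 5)² = 7² = 49)
b(E, Q) = 49*Q
-269*b(-26, U(-5, -4)) = -13181*(-5*(1 - 5)) = -13181*(-5*(-4)) = -13181*20 = -269*980 = -263620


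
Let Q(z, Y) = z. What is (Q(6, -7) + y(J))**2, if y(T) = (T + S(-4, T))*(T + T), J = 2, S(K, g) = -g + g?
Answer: 196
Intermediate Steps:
S(K, g) = 0
y(T) = 2*T**2 (y(T) = (T + 0)*(T + T) = T*(2*T) = 2*T**2)
(Q(6, -7) + y(J))**2 = (6 + 2*2**2)**2 = (6 + 2*4)**2 = (6 + 8)**2 = 14**2 = 196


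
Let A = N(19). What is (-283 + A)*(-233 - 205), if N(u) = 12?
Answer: 118698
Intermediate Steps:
A = 12
(-283 + A)*(-233 - 205) = (-283 + 12)*(-233 - 205) = -271*(-438) = 118698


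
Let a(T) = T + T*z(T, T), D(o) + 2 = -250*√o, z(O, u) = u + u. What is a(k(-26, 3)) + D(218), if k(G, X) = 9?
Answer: 169 - 250*√218 ≈ -3522.2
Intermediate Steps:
z(O, u) = 2*u
D(o) = -2 - 250*√o
a(T) = T + 2*T² (a(T) = T + T*(2*T) = T + 2*T²)
a(k(-26, 3)) + D(218) = 9*(1 + 2*9) + (-2 - 250*√218) = 9*(1 + 18) + (-2 - 250*√218) = 9*19 + (-2 - 250*√218) = 171 + (-2 - 250*√218) = 169 - 250*√218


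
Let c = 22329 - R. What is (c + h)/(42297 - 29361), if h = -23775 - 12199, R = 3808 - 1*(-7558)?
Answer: -1191/616 ≈ -1.9334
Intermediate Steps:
R = 11366 (R = 3808 + 7558 = 11366)
h = -35974
c = 10963 (c = 22329 - 1*11366 = 22329 - 11366 = 10963)
(c + h)/(42297 - 29361) = (10963 - 35974)/(42297 - 29361) = -25011/12936 = -25011*1/12936 = -1191/616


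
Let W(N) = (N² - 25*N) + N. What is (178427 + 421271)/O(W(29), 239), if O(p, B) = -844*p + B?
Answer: -599698/122141 ≈ -4.9099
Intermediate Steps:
W(N) = N² - 24*N
O(p, B) = B - 844*p
(178427 + 421271)/O(W(29), 239) = (178427 + 421271)/(239 - 24476*(-24 + 29)) = 599698/(239 - 24476*5) = 599698/(239 - 844*145) = 599698/(239 - 122380) = 599698/(-122141) = 599698*(-1/122141) = -599698/122141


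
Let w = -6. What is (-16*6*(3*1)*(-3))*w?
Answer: -5184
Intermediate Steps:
(-16*6*(3*1)*(-3))*w = -16*6*(3*1)*(-3)*(-6) = -16*6*3*(-3)*(-6) = -288*(-3)*(-6) = -16*(-54)*(-6) = 864*(-6) = -5184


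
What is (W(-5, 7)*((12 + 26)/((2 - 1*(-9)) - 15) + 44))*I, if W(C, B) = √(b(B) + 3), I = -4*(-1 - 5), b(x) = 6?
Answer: 2484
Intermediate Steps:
I = 24 (I = -4*(-6) = 24)
W(C, B) = 3 (W(C, B) = √(6 + 3) = √9 = 3)
(W(-5, 7)*((12 + 26)/((2 - 1*(-9)) - 15) + 44))*I = (3*((12 + 26)/((2 - 1*(-9)) - 15) + 44))*24 = (3*(38/((2 + 9) - 15) + 44))*24 = (3*(38/(11 - 15) + 44))*24 = (3*(38/(-4) + 44))*24 = (3*(38*(-¼) + 44))*24 = (3*(-19/2 + 44))*24 = (3*(69/2))*24 = (207/2)*24 = 2484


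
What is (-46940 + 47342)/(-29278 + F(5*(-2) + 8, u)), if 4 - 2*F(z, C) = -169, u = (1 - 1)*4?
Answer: -268/19461 ≈ -0.013771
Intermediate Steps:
u = 0 (u = 0*4 = 0)
F(z, C) = 173/2 (F(z, C) = 2 - ½*(-169) = 2 + 169/2 = 173/2)
(-46940 + 47342)/(-29278 + F(5*(-2) + 8, u)) = (-46940 + 47342)/(-29278 + 173/2) = 402/(-58383/2) = 402*(-2/58383) = -268/19461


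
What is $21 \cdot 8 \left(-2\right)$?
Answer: $-336$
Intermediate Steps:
$21 \cdot 8 \left(-2\right) = 168 \left(-2\right) = -336$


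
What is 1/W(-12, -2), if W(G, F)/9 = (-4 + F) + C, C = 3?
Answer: -1/27 ≈ -0.037037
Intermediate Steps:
W(G, F) = -9 + 9*F (W(G, F) = 9*((-4 + F) + 3) = 9*(-1 + F) = -9 + 9*F)
1/W(-12, -2) = 1/(-9 + 9*(-2)) = 1/(-9 - 18) = 1/(-27) = -1/27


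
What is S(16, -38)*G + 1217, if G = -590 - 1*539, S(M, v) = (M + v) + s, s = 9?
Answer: 15894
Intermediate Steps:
S(M, v) = 9 + M + v (S(M, v) = (M + v) + 9 = 9 + M + v)
G = -1129 (G = -590 - 539 = -1129)
S(16, -38)*G + 1217 = (9 + 16 - 38)*(-1129) + 1217 = -13*(-1129) + 1217 = 14677 + 1217 = 15894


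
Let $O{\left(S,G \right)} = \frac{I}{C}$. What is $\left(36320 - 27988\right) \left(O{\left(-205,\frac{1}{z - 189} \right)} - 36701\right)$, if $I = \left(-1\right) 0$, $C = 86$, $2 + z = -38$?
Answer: $-305792732$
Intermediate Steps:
$z = -40$ ($z = -2 - 38 = -40$)
$I = 0$
$O{\left(S,G \right)} = 0$ ($O{\left(S,G \right)} = \frac{0}{86} = 0 \cdot \frac{1}{86} = 0$)
$\left(36320 - 27988\right) \left(O{\left(-205,\frac{1}{z - 189} \right)} - 36701\right) = \left(36320 - 27988\right) \left(0 - 36701\right) = 8332 \left(-36701\right) = -305792732$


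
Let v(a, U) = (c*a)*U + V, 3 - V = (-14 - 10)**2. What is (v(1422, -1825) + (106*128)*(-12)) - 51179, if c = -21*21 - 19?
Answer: 1193554432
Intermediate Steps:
c = -460 (c = -441 - 19 = -460)
V = -573 (V = 3 - (-14 - 10)**2 = 3 - 1*(-24)**2 = 3 - 1*576 = 3 - 576 = -573)
v(a, U) = -573 - 460*U*a (v(a, U) = (-460*a)*U - 573 = -460*U*a - 573 = -573 - 460*U*a)
(v(1422, -1825) + (106*128)*(-12)) - 51179 = ((-573 - 460*(-1825)*1422) + (106*128)*(-12)) - 51179 = ((-573 + 1193769000) + 13568*(-12)) - 51179 = (1193768427 - 162816) - 51179 = 1193605611 - 51179 = 1193554432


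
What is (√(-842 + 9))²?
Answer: -833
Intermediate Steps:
(√(-842 + 9))² = (√(-833))² = (7*I*√17)² = -833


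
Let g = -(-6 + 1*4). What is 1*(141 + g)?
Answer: 143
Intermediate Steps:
g = 2 (g = -(-6 + 4) = -1*(-2) = 2)
1*(141 + g) = 1*(141 + 2) = 1*143 = 143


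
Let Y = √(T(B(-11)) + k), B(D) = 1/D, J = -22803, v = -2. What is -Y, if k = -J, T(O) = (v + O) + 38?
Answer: -2*√690877/11 ≈ -151.13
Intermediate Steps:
B(D) = 1/D
T(O) = 36 + O (T(O) = (-2 + O) + 38 = 36 + O)
k = 22803 (k = -1*(-22803) = 22803)
Y = 2*√690877/11 (Y = √((36 + 1/(-11)) + 22803) = √((36 - 1/11) + 22803) = √(395/11 + 22803) = √(251228/11) = 2*√690877/11 ≈ 151.13)
-Y = -2*√690877/11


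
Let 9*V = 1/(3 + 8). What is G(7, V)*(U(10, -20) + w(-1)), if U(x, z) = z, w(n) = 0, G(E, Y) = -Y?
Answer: 20/99 ≈ 0.20202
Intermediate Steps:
V = 1/99 (V = 1/(9*(3 + 8)) = (⅑)/11 = (⅑)*(1/11) = 1/99 ≈ 0.010101)
G(7, V)*(U(10, -20) + w(-1)) = (-1*1/99)*(-20 + 0) = -1/99*(-20) = 20/99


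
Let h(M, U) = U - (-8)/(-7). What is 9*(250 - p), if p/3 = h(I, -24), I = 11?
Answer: 20502/7 ≈ 2928.9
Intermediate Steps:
h(M, U) = -8/7 + U (h(M, U) = U - (-8)*(-1)/7 = U - 1*8/7 = U - 8/7 = -8/7 + U)
p = -528/7 (p = 3*(-8/7 - 24) = 3*(-176/7) = -528/7 ≈ -75.429)
9*(250 - p) = 9*(250 - 1*(-528/7)) = 9*(250 + 528/7) = 9*(2278/7) = 20502/7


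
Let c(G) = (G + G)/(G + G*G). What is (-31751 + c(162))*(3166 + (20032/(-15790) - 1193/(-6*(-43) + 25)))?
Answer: -36546128791867317/364188455 ≈ -1.0035e+8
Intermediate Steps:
c(G) = 2*G/(G + G**2) (c(G) = (2*G)/(G + G**2) = 2*G/(G + G**2))
(-31751 + c(162))*(3166 + (20032/(-15790) - 1193/(-6*(-43) + 25))) = (-31751 + 2/(1 + 162))*(3166 + (20032/(-15790) - 1193/(-6*(-43) + 25))) = (-31751 + 2/163)*(3166 + (20032*(-1/15790) - 1193/(258 + 25))) = (-31751 + 2*(1/163))*(3166 + (-10016/7895 - 1193/283)) = (-31751 + 2/163)*(3166 + (-10016/7895 - 1193*1/283)) = -5175411*(3166 + (-10016/7895 - 1193/283))/163 = -5175411*(3166 - 12253263/2234285)/163 = -5175411/163*7061493047/2234285 = -36546128791867317/364188455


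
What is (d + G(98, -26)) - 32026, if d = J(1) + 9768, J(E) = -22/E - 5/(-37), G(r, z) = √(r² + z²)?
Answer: -824355/37 + 2*√2570 ≈ -22178.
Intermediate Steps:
J(E) = 5/37 - 22/E (J(E) = -22/E - 5*(-1/37) = -22/E + 5/37 = 5/37 - 22/E)
d = 360607/37 (d = (5/37 - 22/1) + 9768 = (5/37 - 22*1) + 9768 = (5/37 - 22) + 9768 = -809/37 + 9768 = 360607/37 ≈ 9746.1)
(d + G(98, -26)) - 32026 = (360607/37 + √(98² + (-26)²)) - 32026 = (360607/37 + √(9604 + 676)) - 32026 = (360607/37 + √10280) - 32026 = (360607/37 + 2*√2570) - 32026 = -824355/37 + 2*√2570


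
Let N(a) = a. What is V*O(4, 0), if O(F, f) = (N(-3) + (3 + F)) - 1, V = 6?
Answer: 18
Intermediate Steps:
O(F, f) = -1 + F (O(F, f) = (-3 + (3 + F)) - 1 = F - 1 = -1 + F)
V*O(4, 0) = 6*(-1 + 4) = 6*3 = 18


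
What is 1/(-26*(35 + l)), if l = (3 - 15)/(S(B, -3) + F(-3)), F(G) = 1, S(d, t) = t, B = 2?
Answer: -1/1066 ≈ -0.00093809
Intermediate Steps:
l = 6 (l = (3 - 15)/(-3 + 1) = -12/(-2) = -12*(-1/2) = 6)
1/(-26*(35 + l)) = 1/(-26*(35 + 6)) = 1/(-26*41) = 1/(-1066) = -1/1066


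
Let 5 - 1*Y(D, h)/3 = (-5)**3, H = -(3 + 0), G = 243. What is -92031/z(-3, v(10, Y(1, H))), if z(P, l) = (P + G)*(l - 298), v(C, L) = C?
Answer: 30677/23040 ≈ 1.3315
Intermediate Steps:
H = -3 (H = -1*3 = -3)
Y(D, h) = 390 (Y(D, h) = 15 - 3*(-5)**3 = 15 - 3*(-125) = 15 + 375 = 390)
z(P, l) = (-298 + l)*(243 + P) (z(P, l) = (P + 243)*(l - 298) = (243 + P)*(-298 + l) = (-298 + l)*(243 + P))
-92031/z(-3, v(10, Y(1, H))) = -92031/(-72414 - 298*(-3) + 243*10 - 3*10) = -92031/(-72414 + 894 + 2430 - 30) = -92031/(-69120) = -92031*(-1/69120) = 30677/23040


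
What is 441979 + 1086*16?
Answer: 459355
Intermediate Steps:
441979 + 1086*16 = 441979 + 17376 = 459355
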